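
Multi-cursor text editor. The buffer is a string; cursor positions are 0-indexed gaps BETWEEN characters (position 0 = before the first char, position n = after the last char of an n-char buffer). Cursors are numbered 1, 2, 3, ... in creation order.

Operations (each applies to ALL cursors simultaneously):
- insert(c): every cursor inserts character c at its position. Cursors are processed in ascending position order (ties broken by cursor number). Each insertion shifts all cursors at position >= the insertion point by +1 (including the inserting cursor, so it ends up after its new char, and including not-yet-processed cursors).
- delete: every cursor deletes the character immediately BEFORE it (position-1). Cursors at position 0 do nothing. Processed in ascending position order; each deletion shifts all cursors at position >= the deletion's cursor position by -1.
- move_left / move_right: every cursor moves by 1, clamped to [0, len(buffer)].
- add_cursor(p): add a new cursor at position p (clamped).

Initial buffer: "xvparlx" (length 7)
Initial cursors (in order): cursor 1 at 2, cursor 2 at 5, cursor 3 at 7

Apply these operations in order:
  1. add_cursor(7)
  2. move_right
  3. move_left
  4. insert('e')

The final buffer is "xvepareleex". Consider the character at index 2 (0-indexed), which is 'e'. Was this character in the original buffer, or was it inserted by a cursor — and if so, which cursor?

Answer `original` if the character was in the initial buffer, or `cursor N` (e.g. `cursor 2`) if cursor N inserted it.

After op 1 (add_cursor(7)): buffer="xvparlx" (len 7), cursors c1@2 c2@5 c3@7 c4@7, authorship .......
After op 2 (move_right): buffer="xvparlx" (len 7), cursors c1@3 c2@6 c3@7 c4@7, authorship .......
After op 3 (move_left): buffer="xvparlx" (len 7), cursors c1@2 c2@5 c3@6 c4@6, authorship .......
After op 4 (insert('e')): buffer="xvepareleex" (len 11), cursors c1@3 c2@7 c3@10 c4@10, authorship ..1...2.34.
Authorship (.=original, N=cursor N): . . 1 . . . 2 . 3 4 .
Index 2: author = 1

Answer: cursor 1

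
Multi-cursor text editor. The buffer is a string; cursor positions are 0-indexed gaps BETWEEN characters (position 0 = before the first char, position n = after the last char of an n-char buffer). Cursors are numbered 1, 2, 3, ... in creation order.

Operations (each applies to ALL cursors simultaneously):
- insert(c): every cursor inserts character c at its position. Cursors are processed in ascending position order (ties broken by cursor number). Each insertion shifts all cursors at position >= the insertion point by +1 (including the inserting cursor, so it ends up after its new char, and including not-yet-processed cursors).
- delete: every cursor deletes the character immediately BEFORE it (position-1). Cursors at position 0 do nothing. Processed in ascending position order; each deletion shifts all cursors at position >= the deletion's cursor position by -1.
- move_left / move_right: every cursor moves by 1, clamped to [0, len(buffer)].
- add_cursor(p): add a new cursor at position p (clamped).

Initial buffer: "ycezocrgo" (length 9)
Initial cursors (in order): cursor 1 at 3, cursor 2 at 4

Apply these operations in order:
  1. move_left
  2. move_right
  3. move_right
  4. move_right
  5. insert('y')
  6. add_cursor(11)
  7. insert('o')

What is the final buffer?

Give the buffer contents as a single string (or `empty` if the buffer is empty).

After op 1 (move_left): buffer="ycezocrgo" (len 9), cursors c1@2 c2@3, authorship .........
After op 2 (move_right): buffer="ycezocrgo" (len 9), cursors c1@3 c2@4, authorship .........
After op 3 (move_right): buffer="ycezocrgo" (len 9), cursors c1@4 c2@5, authorship .........
After op 4 (move_right): buffer="ycezocrgo" (len 9), cursors c1@5 c2@6, authorship .........
After op 5 (insert('y')): buffer="ycezoycyrgo" (len 11), cursors c1@6 c2@8, authorship .....1.2...
After op 6 (add_cursor(11)): buffer="ycezoycyrgo" (len 11), cursors c1@6 c2@8 c3@11, authorship .....1.2...
After op 7 (insert('o')): buffer="ycezoyocyorgoo" (len 14), cursors c1@7 c2@10 c3@14, authorship .....11.22...3

Answer: ycezoyocyorgoo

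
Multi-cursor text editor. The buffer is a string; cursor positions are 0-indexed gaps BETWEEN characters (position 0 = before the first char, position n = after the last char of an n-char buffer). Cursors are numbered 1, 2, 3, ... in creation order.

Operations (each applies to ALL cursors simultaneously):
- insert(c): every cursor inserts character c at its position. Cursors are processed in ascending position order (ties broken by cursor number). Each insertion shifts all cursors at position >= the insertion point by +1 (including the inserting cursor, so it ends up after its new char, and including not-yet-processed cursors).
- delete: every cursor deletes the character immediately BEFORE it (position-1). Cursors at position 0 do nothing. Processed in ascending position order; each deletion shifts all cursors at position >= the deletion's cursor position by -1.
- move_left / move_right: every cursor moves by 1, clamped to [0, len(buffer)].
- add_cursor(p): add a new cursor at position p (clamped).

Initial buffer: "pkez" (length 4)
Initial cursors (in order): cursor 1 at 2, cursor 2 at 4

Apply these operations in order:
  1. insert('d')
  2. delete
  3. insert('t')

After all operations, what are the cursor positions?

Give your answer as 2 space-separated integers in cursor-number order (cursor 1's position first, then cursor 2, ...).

After op 1 (insert('d')): buffer="pkdezd" (len 6), cursors c1@3 c2@6, authorship ..1..2
After op 2 (delete): buffer="pkez" (len 4), cursors c1@2 c2@4, authorship ....
After op 3 (insert('t')): buffer="pktezt" (len 6), cursors c1@3 c2@6, authorship ..1..2

Answer: 3 6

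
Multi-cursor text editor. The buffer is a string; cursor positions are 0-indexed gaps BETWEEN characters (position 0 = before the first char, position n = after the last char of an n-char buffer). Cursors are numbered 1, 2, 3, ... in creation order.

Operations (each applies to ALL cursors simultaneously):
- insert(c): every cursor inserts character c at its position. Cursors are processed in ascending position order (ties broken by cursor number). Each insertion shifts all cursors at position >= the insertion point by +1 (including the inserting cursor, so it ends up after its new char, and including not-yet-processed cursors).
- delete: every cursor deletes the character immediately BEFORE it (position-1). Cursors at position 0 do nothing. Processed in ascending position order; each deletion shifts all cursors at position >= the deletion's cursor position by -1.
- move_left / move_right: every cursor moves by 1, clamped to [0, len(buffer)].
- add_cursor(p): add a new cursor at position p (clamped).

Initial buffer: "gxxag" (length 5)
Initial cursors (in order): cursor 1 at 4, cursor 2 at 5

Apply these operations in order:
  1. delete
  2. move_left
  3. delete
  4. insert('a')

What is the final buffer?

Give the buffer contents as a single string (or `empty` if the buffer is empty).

Answer: aax

Derivation:
After op 1 (delete): buffer="gxx" (len 3), cursors c1@3 c2@3, authorship ...
After op 2 (move_left): buffer="gxx" (len 3), cursors c1@2 c2@2, authorship ...
After op 3 (delete): buffer="x" (len 1), cursors c1@0 c2@0, authorship .
After op 4 (insert('a')): buffer="aax" (len 3), cursors c1@2 c2@2, authorship 12.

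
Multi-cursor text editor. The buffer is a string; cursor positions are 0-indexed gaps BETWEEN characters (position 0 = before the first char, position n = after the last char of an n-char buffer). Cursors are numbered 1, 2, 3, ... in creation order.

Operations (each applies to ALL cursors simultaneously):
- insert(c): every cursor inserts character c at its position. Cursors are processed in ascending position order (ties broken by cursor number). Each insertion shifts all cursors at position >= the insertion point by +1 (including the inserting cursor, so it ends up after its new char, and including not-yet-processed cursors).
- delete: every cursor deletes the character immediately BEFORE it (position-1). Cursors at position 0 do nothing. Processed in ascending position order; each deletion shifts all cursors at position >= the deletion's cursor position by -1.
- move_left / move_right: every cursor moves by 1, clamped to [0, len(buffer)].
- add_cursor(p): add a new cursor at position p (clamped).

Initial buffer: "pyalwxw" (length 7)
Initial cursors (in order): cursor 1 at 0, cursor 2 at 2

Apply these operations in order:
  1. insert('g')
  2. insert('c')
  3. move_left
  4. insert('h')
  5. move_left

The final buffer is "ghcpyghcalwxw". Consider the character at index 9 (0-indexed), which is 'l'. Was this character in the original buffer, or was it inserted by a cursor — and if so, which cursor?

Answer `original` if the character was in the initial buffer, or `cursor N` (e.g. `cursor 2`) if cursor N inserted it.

Answer: original

Derivation:
After op 1 (insert('g')): buffer="gpygalwxw" (len 9), cursors c1@1 c2@4, authorship 1..2.....
After op 2 (insert('c')): buffer="gcpygcalwxw" (len 11), cursors c1@2 c2@6, authorship 11..22.....
After op 3 (move_left): buffer="gcpygcalwxw" (len 11), cursors c1@1 c2@5, authorship 11..22.....
After op 4 (insert('h')): buffer="ghcpyghcalwxw" (len 13), cursors c1@2 c2@7, authorship 111..222.....
After op 5 (move_left): buffer="ghcpyghcalwxw" (len 13), cursors c1@1 c2@6, authorship 111..222.....
Authorship (.=original, N=cursor N): 1 1 1 . . 2 2 2 . . . . .
Index 9: author = original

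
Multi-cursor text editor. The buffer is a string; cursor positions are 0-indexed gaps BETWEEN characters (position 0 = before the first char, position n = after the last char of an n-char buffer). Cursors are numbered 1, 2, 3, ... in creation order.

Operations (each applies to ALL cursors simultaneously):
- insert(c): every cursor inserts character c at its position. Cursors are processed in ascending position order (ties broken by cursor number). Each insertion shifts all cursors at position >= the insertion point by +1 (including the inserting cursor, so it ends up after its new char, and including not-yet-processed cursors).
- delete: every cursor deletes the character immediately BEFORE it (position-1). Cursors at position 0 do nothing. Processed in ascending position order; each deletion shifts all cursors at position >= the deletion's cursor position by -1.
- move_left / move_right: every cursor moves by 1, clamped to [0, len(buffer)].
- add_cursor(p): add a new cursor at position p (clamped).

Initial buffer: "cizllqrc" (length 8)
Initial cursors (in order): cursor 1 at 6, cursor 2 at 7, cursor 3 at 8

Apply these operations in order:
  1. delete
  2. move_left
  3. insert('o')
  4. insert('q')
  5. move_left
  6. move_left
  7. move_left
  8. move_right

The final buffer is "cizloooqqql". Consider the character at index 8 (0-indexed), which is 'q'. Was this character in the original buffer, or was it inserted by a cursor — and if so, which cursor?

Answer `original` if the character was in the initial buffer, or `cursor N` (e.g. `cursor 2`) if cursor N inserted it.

Answer: cursor 2

Derivation:
After op 1 (delete): buffer="cizll" (len 5), cursors c1@5 c2@5 c3@5, authorship .....
After op 2 (move_left): buffer="cizll" (len 5), cursors c1@4 c2@4 c3@4, authorship .....
After op 3 (insert('o')): buffer="cizloool" (len 8), cursors c1@7 c2@7 c3@7, authorship ....123.
After op 4 (insert('q')): buffer="cizloooqqql" (len 11), cursors c1@10 c2@10 c3@10, authorship ....123123.
After op 5 (move_left): buffer="cizloooqqql" (len 11), cursors c1@9 c2@9 c3@9, authorship ....123123.
After op 6 (move_left): buffer="cizloooqqql" (len 11), cursors c1@8 c2@8 c3@8, authorship ....123123.
After op 7 (move_left): buffer="cizloooqqql" (len 11), cursors c1@7 c2@7 c3@7, authorship ....123123.
After op 8 (move_right): buffer="cizloooqqql" (len 11), cursors c1@8 c2@8 c3@8, authorship ....123123.
Authorship (.=original, N=cursor N): . . . . 1 2 3 1 2 3 .
Index 8: author = 2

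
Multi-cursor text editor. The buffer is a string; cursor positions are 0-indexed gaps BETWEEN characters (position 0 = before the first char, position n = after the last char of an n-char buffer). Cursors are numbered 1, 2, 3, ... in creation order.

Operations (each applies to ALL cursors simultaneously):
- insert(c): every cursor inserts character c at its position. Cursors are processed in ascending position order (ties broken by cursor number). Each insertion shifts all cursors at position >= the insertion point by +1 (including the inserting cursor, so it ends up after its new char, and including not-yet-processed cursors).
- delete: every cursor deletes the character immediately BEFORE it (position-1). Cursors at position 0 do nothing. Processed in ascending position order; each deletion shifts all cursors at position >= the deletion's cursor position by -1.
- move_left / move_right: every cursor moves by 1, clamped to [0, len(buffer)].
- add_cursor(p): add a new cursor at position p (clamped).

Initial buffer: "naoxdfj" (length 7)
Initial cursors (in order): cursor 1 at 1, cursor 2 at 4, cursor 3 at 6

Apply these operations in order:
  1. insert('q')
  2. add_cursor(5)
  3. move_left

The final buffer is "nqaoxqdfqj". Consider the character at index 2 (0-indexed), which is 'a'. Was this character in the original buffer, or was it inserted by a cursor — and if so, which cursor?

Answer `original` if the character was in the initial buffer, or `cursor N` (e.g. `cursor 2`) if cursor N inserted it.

Answer: original

Derivation:
After op 1 (insert('q')): buffer="nqaoxqdfqj" (len 10), cursors c1@2 c2@6 c3@9, authorship .1...2..3.
After op 2 (add_cursor(5)): buffer="nqaoxqdfqj" (len 10), cursors c1@2 c4@5 c2@6 c3@9, authorship .1...2..3.
After op 3 (move_left): buffer="nqaoxqdfqj" (len 10), cursors c1@1 c4@4 c2@5 c3@8, authorship .1...2..3.
Authorship (.=original, N=cursor N): . 1 . . . 2 . . 3 .
Index 2: author = original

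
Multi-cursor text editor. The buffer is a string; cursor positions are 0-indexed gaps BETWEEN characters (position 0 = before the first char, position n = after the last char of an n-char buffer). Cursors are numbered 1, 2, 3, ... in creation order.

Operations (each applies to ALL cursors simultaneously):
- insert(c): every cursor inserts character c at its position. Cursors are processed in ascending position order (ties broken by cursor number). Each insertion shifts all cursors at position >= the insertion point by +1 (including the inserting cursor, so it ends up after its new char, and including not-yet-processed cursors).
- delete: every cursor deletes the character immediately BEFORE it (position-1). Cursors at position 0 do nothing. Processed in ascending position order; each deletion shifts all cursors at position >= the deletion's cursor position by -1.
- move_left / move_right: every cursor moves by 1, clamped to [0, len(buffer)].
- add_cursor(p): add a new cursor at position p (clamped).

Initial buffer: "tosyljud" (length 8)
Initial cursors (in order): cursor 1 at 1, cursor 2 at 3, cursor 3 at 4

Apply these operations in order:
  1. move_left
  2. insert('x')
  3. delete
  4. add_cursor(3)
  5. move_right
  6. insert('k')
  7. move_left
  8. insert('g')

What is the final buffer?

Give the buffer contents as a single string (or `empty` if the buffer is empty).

After op 1 (move_left): buffer="tosyljud" (len 8), cursors c1@0 c2@2 c3@3, authorship ........
After op 2 (insert('x')): buffer="xtoxsxyljud" (len 11), cursors c1@1 c2@4 c3@6, authorship 1..2.3.....
After op 3 (delete): buffer="tosyljud" (len 8), cursors c1@0 c2@2 c3@3, authorship ........
After op 4 (add_cursor(3)): buffer="tosyljud" (len 8), cursors c1@0 c2@2 c3@3 c4@3, authorship ........
After op 5 (move_right): buffer="tosyljud" (len 8), cursors c1@1 c2@3 c3@4 c4@4, authorship ........
After op 6 (insert('k')): buffer="tkoskykkljud" (len 12), cursors c1@2 c2@5 c3@8 c4@8, authorship .1..2.34....
After op 7 (move_left): buffer="tkoskykkljud" (len 12), cursors c1@1 c2@4 c3@7 c4@7, authorship .1..2.34....
After op 8 (insert('g')): buffer="tgkosgkykggkljud" (len 16), cursors c1@2 c2@6 c3@11 c4@11, authorship .11..22.3344....

Answer: tgkosgkykggkljud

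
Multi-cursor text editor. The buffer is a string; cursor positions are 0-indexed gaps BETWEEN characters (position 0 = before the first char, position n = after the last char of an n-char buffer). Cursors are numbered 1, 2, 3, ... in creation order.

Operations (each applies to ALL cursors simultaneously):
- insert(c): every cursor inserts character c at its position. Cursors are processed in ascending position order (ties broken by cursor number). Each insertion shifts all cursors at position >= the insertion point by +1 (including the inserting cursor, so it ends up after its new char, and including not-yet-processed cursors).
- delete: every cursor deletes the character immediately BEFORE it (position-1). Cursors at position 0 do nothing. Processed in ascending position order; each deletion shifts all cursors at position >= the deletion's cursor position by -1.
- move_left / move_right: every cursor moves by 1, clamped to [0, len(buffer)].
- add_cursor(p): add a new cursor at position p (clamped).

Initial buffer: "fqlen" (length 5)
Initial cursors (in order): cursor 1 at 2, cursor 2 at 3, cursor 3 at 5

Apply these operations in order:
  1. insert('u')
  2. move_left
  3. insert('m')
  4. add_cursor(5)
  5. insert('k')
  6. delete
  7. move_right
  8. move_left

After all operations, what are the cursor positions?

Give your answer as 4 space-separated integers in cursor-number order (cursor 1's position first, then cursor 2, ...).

Answer: 3 6 10 5

Derivation:
After op 1 (insert('u')): buffer="fquluenu" (len 8), cursors c1@3 c2@5 c3@8, authorship ..1.2..3
After op 2 (move_left): buffer="fquluenu" (len 8), cursors c1@2 c2@4 c3@7, authorship ..1.2..3
After op 3 (insert('m')): buffer="fqmulmuenmu" (len 11), cursors c1@3 c2@6 c3@10, authorship ..11.22..33
After op 4 (add_cursor(5)): buffer="fqmulmuenmu" (len 11), cursors c1@3 c4@5 c2@6 c3@10, authorship ..11.22..33
After op 5 (insert('k')): buffer="fqmkulkmkuenmku" (len 15), cursors c1@4 c4@7 c2@9 c3@14, authorship ..111.4222..333
After op 6 (delete): buffer="fqmulmuenmu" (len 11), cursors c1@3 c4@5 c2@6 c3@10, authorship ..11.22..33
After op 7 (move_right): buffer="fqmulmuenmu" (len 11), cursors c1@4 c4@6 c2@7 c3@11, authorship ..11.22..33
After op 8 (move_left): buffer="fqmulmuenmu" (len 11), cursors c1@3 c4@5 c2@6 c3@10, authorship ..11.22..33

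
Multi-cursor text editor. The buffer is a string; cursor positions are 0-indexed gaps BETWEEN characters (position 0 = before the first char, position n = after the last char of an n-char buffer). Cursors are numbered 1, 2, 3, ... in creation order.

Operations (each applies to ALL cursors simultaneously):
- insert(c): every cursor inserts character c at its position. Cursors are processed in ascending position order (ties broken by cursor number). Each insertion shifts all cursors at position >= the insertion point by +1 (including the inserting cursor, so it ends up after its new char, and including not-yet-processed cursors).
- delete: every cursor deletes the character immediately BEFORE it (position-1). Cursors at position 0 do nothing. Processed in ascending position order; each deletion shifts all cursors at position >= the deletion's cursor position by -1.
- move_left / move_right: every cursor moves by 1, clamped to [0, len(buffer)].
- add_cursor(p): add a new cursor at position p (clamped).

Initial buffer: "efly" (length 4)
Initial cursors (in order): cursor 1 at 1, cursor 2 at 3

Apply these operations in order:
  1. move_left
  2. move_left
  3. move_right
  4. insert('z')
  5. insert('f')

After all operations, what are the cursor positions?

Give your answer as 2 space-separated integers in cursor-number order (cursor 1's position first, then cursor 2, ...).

Answer: 3 6

Derivation:
After op 1 (move_left): buffer="efly" (len 4), cursors c1@0 c2@2, authorship ....
After op 2 (move_left): buffer="efly" (len 4), cursors c1@0 c2@1, authorship ....
After op 3 (move_right): buffer="efly" (len 4), cursors c1@1 c2@2, authorship ....
After op 4 (insert('z')): buffer="ezfzly" (len 6), cursors c1@2 c2@4, authorship .1.2..
After op 5 (insert('f')): buffer="ezffzfly" (len 8), cursors c1@3 c2@6, authorship .11.22..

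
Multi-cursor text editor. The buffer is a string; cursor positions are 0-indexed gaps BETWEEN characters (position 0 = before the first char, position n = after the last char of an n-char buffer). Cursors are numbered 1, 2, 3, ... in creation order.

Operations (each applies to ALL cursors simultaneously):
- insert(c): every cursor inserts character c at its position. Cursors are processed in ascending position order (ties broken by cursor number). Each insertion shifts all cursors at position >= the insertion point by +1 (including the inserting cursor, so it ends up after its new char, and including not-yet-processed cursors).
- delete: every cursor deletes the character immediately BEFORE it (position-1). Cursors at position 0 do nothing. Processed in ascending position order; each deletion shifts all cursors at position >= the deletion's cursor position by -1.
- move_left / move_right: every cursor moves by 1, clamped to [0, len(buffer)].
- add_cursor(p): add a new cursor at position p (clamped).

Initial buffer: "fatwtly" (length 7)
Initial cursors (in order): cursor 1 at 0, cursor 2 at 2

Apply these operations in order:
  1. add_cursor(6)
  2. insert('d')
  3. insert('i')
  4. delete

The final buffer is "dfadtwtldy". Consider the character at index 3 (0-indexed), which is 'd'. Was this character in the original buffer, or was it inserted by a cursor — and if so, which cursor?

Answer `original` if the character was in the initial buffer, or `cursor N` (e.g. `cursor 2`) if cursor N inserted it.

Answer: cursor 2

Derivation:
After op 1 (add_cursor(6)): buffer="fatwtly" (len 7), cursors c1@0 c2@2 c3@6, authorship .......
After op 2 (insert('d')): buffer="dfadtwtldy" (len 10), cursors c1@1 c2@4 c3@9, authorship 1..2....3.
After op 3 (insert('i')): buffer="difaditwtldiy" (len 13), cursors c1@2 c2@6 c3@12, authorship 11..22....33.
After op 4 (delete): buffer="dfadtwtldy" (len 10), cursors c1@1 c2@4 c3@9, authorship 1..2....3.
Authorship (.=original, N=cursor N): 1 . . 2 . . . . 3 .
Index 3: author = 2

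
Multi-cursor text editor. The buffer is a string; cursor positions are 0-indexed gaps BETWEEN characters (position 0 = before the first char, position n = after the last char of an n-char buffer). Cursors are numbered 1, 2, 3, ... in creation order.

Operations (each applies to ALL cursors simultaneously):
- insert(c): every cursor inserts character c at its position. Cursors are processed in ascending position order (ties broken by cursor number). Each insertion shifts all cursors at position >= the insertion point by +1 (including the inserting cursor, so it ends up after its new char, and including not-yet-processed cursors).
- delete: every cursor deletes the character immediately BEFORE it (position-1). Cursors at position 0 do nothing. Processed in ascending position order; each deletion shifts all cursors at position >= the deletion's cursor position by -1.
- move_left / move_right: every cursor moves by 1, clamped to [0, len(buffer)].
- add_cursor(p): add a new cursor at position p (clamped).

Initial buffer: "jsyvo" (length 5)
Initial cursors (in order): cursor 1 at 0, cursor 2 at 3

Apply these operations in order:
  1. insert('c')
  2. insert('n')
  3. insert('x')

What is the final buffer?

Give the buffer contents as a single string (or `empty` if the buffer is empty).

Answer: cnxjsycnxvo

Derivation:
After op 1 (insert('c')): buffer="cjsycvo" (len 7), cursors c1@1 c2@5, authorship 1...2..
After op 2 (insert('n')): buffer="cnjsycnvo" (len 9), cursors c1@2 c2@7, authorship 11...22..
After op 3 (insert('x')): buffer="cnxjsycnxvo" (len 11), cursors c1@3 c2@9, authorship 111...222..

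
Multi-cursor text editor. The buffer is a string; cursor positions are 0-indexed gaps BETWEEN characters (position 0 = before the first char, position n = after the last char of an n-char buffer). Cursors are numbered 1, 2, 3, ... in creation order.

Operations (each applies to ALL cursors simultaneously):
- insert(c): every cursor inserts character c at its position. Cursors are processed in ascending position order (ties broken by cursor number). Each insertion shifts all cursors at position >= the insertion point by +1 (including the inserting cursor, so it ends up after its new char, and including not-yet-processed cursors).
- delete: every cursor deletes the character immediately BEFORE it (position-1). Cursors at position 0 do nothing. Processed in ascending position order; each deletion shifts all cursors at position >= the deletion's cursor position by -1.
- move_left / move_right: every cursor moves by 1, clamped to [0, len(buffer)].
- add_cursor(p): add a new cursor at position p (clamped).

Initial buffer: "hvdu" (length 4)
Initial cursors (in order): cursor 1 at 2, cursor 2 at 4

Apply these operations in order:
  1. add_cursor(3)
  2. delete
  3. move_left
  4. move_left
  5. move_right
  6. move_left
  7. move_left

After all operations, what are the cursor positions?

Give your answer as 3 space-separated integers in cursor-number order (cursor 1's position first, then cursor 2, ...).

Answer: 0 0 0

Derivation:
After op 1 (add_cursor(3)): buffer="hvdu" (len 4), cursors c1@2 c3@3 c2@4, authorship ....
After op 2 (delete): buffer="h" (len 1), cursors c1@1 c2@1 c3@1, authorship .
After op 3 (move_left): buffer="h" (len 1), cursors c1@0 c2@0 c3@0, authorship .
After op 4 (move_left): buffer="h" (len 1), cursors c1@0 c2@0 c3@0, authorship .
After op 5 (move_right): buffer="h" (len 1), cursors c1@1 c2@1 c3@1, authorship .
After op 6 (move_left): buffer="h" (len 1), cursors c1@0 c2@0 c3@0, authorship .
After op 7 (move_left): buffer="h" (len 1), cursors c1@0 c2@0 c3@0, authorship .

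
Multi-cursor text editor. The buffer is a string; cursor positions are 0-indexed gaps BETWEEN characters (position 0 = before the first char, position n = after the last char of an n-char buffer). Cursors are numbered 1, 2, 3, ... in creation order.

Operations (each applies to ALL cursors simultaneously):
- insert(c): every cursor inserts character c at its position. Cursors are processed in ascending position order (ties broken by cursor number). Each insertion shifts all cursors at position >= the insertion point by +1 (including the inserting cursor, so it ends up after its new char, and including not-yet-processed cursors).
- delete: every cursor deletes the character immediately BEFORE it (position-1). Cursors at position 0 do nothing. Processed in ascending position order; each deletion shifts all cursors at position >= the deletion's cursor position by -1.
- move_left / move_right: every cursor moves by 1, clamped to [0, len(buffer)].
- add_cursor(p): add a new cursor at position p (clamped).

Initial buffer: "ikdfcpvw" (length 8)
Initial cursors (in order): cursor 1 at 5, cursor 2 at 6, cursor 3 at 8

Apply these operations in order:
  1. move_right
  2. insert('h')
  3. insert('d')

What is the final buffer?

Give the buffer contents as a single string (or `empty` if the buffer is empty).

After op 1 (move_right): buffer="ikdfcpvw" (len 8), cursors c1@6 c2@7 c3@8, authorship ........
After op 2 (insert('h')): buffer="ikdfcphvhwh" (len 11), cursors c1@7 c2@9 c3@11, authorship ......1.2.3
After op 3 (insert('d')): buffer="ikdfcphdvhdwhd" (len 14), cursors c1@8 c2@11 c3@14, authorship ......11.22.33

Answer: ikdfcphdvhdwhd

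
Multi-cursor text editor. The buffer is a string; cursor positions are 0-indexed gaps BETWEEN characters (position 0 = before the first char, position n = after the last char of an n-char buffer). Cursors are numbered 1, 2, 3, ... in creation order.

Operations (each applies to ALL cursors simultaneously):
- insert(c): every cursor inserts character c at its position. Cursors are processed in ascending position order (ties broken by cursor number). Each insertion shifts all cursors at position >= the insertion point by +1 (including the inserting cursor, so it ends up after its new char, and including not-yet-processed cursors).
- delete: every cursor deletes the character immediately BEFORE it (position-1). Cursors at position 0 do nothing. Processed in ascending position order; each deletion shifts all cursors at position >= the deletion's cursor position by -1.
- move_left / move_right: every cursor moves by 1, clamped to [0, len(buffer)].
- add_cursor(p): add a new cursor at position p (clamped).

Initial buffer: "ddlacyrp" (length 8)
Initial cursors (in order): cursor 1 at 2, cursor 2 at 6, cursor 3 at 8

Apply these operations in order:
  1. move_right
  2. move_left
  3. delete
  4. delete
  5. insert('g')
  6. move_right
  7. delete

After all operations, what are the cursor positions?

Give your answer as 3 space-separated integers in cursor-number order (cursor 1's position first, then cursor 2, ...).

After op 1 (move_right): buffer="ddlacyrp" (len 8), cursors c1@3 c2@7 c3@8, authorship ........
After op 2 (move_left): buffer="ddlacyrp" (len 8), cursors c1@2 c2@6 c3@7, authorship ........
After op 3 (delete): buffer="dlacp" (len 5), cursors c1@1 c2@4 c3@4, authorship .....
After op 4 (delete): buffer="lp" (len 2), cursors c1@0 c2@1 c3@1, authorship ..
After op 5 (insert('g')): buffer="glggp" (len 5), cursors c1@1 c2@4 c3@4, authorship 1.23.
After op 6 (move_right): buffer="glggp" (len 5), cursors c1@2 c2@5 c3@5, authorship 1.23.
After op 7 (delete): buffer="gg" (len 2), cursors c1@1 c2@2 c3@2, authorship 12

Answer: 1 2 2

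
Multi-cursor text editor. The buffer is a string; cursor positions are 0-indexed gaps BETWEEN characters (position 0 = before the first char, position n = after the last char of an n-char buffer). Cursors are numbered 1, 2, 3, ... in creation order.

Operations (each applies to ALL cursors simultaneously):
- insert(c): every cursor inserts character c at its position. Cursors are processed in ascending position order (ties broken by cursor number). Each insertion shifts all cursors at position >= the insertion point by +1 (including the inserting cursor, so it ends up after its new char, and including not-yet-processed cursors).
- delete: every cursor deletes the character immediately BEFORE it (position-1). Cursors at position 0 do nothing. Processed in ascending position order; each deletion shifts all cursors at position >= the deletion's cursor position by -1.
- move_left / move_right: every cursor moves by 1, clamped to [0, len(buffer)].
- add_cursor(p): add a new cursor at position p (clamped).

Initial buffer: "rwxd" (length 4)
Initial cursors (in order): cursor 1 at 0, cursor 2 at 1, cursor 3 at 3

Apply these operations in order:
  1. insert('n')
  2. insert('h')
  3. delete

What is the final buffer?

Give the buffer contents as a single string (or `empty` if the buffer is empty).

After op 1 (insert('n')): buffer="nrnwxnd" (len 7), cursors c1@1 c2@3 c3@6, authorship 1.2..3.
After op 2 (insert('h')): buffer="nhrnhwxnhd" (len 10), cursors c1@2 c2@5 c3@9, authorship 11.22..33.
After op 3 (delete): buffer="nrnwxnd" (len 7), cursors c1@1 c2@3 c3@6, authorship 1.2..3.

Answer: nrnwxnd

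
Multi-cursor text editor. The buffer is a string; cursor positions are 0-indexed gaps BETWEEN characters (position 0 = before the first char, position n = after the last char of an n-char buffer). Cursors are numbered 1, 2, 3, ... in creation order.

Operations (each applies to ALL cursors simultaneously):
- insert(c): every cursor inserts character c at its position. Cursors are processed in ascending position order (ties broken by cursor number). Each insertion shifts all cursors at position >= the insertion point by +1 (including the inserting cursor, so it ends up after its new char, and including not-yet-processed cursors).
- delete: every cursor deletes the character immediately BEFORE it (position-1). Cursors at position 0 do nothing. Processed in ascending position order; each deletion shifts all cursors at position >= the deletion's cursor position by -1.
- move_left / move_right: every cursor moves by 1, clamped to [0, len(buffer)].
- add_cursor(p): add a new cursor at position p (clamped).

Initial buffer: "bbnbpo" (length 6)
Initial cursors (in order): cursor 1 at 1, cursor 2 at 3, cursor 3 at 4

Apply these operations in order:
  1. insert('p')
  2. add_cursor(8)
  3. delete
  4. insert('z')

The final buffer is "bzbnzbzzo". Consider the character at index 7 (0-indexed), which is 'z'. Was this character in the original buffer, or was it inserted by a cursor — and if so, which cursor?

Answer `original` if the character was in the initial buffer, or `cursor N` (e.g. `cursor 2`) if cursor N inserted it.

After op 1 (insert('p')): buffer="bpbnpbppo" (len 9), cursors c1@2 c2@5 c3@7, authorship .1..2.3..
After op 2 (add_cursor(8)): buffer="bpbnpbppo" (len 9), cursors c1@2 c2@5 c3@7 c4@8, authorship .1..2.3..
After op 3 (delete): buffer="bbnbo" (len 5), cursors c1@1 c2@3 c3@4 c4@4, authorship .....
After op 4 (insert('z')): buffer="bzbnzbzzo" (len 9), cursors c1@2 c2@5 c3@8 c4@8, authorship .1..2.34.
Authorship (.=original, N=cursor N): . 1 . . 2 . 3 4 .
Index 7: author = 4

Answer: cursor 4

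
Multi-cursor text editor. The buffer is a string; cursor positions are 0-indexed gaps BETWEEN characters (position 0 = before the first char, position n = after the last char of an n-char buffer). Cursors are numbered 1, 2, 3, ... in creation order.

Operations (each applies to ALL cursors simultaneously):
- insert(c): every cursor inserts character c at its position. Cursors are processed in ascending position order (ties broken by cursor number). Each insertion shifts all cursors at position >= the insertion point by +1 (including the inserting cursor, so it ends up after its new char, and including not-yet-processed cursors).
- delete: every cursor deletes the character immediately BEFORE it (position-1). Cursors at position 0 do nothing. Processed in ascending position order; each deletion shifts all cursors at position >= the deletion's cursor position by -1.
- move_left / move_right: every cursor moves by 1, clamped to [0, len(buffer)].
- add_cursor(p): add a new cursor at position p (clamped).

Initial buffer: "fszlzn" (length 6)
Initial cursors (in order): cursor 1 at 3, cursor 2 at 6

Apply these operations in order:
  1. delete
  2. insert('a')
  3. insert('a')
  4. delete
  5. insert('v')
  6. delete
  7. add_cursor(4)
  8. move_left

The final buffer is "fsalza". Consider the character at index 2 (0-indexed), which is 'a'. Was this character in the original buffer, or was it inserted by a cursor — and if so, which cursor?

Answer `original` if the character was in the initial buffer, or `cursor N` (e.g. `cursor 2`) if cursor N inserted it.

Answer: cursor 1

Derivation:
After op 1 (delete): buffer="fslz" (len 4), cursors c1@2 c2@4, authorship ....
After op 2 (insert('a')): buffer="fsalza" (len 6), cursors c1@3 c2@6, authorship ..1..2
After op 3 (insert('a')): buffer="fsaalzaa" (len 8), cursors c1@4 c2@8, authorship ..11..22
After op 4 (delete): buffer="fsalza" (len 6), cursors c1@3 c2@6, authorship ..1..2
After op 5 (insert('v')): buffer="fsavlzav" (len 8), cursors c1@4 c2@8, authorship ..11..22
After op 6 (delete): buffer="fsalza" (len 6), cursors c1@3 c2@6, authorship ..1..2
After op 7 (add_cursor(4)): buffer="fsalza" (len 6), cursors c1@3 c3@4 c2@6, authorship ..1..2
After op 8 (move_left): buffer="fsalza" (len 6), cursors c1@2 c3@3 c2@5, authorship ..1..2
Authorship (.=original, N=cursor N): . . 1 . . 2
Index 2: author = 1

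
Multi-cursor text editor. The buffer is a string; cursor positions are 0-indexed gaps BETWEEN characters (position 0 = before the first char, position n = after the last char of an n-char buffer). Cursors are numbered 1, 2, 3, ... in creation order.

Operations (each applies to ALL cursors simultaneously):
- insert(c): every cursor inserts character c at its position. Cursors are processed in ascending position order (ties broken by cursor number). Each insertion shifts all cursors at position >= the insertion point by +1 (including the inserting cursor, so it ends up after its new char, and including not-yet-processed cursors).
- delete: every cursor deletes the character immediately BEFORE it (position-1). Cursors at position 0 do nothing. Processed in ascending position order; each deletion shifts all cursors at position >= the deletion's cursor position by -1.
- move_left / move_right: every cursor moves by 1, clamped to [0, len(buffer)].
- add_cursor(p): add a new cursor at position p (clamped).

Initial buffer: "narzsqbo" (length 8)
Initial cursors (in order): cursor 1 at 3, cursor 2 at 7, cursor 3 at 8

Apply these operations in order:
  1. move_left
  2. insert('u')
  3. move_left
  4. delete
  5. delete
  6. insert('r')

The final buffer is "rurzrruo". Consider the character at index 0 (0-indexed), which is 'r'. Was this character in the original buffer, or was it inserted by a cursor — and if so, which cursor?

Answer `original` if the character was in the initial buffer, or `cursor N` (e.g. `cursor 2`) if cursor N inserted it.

Answer: cursor 1

Derivation:
After op 1 (move_left): buffer="narzsqbo" (len 8), cursors c1@2 c2@6 c3@7, authorship ........
After op 2 (insert('u')): buffer="naurzsqubuo" (len 11), cursors c1@3 c2@8 c3@10, authorship ..1....2.3.
After op 3 (move_left): buffer="naurzsqubuo" (len 11), cursors c1@2 c2@7 c3@9, authorship ..1....2.3.
After op 4 (delete): buffer="nurzsuuo" (len 8), cursors c1@1 c2@5 c3@6, authorship .1...23.
After op 5 (delete): buffer="urzuo" (len 5), cursors c1@0 c2@3 c3@3, authorship 1..3.
After op 6 (insert('r')): buffer="rurzrruo" (len 8), cursors c1@1 c2@6 c3@6, authorship 11..233.
Authorship (.=original, N=cursor N): 1 1 . . 2 3 3 .
Index 0: author = 1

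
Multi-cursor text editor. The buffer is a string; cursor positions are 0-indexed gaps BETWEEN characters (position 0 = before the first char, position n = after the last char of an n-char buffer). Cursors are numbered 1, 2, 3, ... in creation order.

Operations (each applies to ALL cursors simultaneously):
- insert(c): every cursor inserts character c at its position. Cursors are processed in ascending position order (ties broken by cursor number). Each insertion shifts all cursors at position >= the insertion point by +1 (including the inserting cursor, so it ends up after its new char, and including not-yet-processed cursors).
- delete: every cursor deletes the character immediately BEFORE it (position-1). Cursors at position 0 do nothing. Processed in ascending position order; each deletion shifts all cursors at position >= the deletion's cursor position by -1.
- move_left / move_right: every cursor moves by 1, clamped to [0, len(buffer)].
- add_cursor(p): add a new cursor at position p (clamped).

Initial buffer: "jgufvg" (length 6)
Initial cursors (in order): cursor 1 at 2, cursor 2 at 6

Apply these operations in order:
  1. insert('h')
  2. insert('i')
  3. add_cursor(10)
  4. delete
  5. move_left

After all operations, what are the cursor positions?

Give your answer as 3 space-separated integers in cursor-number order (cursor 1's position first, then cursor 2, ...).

Answer: 2 6 6

Derivation:
After op 1 (insert('h')): buffer="jghufvgh" (len 8), cursors c1@3 c2@8, authorship ..1....2
After op 2 (insert('i')): buffer="jghiufvghi" (len 10), cursors c1@4 c2@10, authorship ..11....22
After op 3 (add_cursor(10)): buffer="jghiufvghi" (len 10), cursors c1@4 c2@10 c3@10, authorship ..11....22
After op 4 (delete): buffer="jghufvg" (len 7), cursors c1@3 c2@7 c3@7, authorship ..1....
After op 5 (move_left): buffer="jghufvg" (len 7), cursors c1@2 c2@6 c3@6, authorship ..1....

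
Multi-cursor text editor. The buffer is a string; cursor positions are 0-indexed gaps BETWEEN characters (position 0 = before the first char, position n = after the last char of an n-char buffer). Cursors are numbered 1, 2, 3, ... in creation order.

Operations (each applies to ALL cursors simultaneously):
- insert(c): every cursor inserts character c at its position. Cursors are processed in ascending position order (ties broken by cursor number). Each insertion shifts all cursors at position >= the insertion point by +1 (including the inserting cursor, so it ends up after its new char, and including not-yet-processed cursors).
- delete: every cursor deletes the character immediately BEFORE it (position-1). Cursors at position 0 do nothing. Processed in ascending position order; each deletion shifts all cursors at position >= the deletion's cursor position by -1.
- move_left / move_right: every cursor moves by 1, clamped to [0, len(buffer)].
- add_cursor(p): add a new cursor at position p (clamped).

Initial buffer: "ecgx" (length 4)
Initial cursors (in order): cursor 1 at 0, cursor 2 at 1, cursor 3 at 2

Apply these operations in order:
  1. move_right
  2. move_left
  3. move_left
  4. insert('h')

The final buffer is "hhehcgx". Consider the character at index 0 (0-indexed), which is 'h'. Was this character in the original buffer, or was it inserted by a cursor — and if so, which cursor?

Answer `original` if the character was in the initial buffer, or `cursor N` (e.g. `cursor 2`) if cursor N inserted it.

After op 1 (move_right): buffer="ecgx" (len 4), cursors c1@1 c2@2 c3@3, authorship ....
After op 2 (move_left): buffer="ecgx" (len 4), cursors c1@0 c2@1 c3@2, authorship ....
After op 3 (move_left): buffer="ecgx" (len 4), cursors c1@0 c2@0 c3@1, authorship ....
After op 4 (insert('h')): buffer="hhehcgx" (len 7), cursors c1@2 c2@2 c3@4, authorship 12.3...
Authorship (.=original, N=cursor N): 1 2 . 3 . . .
Index 0: author = 1

Answer: cursor 1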